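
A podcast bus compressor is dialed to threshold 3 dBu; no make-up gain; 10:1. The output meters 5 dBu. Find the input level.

The compressed level sits 5 − 3 = 2 dB over threshold.
Undo the ratio: input overshoot = 2 × 10 = 20 dB, giving input = 23 dBu.

23 dBu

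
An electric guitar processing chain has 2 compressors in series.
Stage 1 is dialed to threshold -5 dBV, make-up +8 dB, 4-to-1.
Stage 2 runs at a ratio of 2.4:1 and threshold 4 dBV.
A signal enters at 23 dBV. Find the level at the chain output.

Stage 1: 23 dBV is 28 dB over -5 dBV; at 4:1 that becomes 7 dB over, giving 2 dBV; +8 dB make-up → 10 dBV.
Stage 2: 6 dB above 4 dBV, reduced 2.4:1 to 2.5 dB above → 6.5 dBV.

6.5 dBV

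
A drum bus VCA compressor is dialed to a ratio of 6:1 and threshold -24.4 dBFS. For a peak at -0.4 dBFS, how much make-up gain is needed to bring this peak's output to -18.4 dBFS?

Without make-up, output = threshold + overshoot/6 = -24.4 + 4 = -20.4 dBFS.
Gap to target: 2 dB.

2 dB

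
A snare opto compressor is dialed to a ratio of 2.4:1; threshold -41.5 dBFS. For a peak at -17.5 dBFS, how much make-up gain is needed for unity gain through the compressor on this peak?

14 dB

The peak compresses to -41.5 + 24/2.4 = -31.5 dBFS.
To reach -17.5 dBFS requires -17.5 − (-31.5) = 14 dB of make-up.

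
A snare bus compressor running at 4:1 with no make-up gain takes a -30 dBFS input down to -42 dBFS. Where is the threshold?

Gain reduction = -30 − (-42) = 12 dB; output overshoot = GR / (R − 1) = 12 / 3 = 4 dB.
Threshold = output − output overshoot = -42 − 4 = -46 dBFS.

-46 dBFS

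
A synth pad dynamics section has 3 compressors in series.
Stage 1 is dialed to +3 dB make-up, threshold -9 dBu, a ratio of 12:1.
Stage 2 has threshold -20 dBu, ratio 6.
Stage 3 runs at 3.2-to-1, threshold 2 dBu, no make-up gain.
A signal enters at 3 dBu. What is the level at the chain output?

-17.5 dBu

Stage 1: 12 dB above -9 dBu, reduced 12:1 to 1 dB above → -8 dBu; +3 dB make-up → -5 dBu.
Stage 2: 15 dB above -20 dBu, reduced 6:1 to 2.5 dB above → -17.5 dBu.
Stage 3: -17.5 dBu ≤ 2 dBu, so stage 3 doesn't engage; output -17.5 dBu.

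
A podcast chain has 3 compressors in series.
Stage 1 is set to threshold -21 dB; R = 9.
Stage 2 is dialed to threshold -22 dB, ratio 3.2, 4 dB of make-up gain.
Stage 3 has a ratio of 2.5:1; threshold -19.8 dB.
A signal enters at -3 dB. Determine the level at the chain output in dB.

-18.705 dB

Stage 1: overshoot 18 dB → 18/9 = 2 dB → -19 dB.
Stage 2: 3 dB above -22 dB, reduced 3.2:1 to 0.9375 dB above → -21.0625 dB; +4 dB make-up → -17.0625 dB.
Stage 3: overshoot 2.7375 dB → 2.7375/2.5 = 1.095 dB → -18.705 dB.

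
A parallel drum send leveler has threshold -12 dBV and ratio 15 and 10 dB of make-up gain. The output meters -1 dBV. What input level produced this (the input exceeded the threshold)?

3 dBV

Stripping the +10 dB make-up gives -11 dBV at the gain stage.
The compressed level sits -11 − (-12) = 1 dB over threshold.
Input overshoot = R × output overshoot = 15 dB → input = -12 + 15 = 3 dBV.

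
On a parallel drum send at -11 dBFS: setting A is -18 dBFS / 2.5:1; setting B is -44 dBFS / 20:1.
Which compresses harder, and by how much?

A: overshoot 7 dB → output overshoot 2.8 dB → GR 4.2 dB.
B: overshoot 33 dB → output overshoot 1.65 dB → GR 31.35 dB.
B reduces 27.15 dB more.

B, by 27.15 dB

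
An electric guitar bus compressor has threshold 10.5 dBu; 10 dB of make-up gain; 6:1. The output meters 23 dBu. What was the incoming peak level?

Before make-up, the level was 23 − 10 = 13 dBu.
Post-compression overshoot = 13 − 10.5 = 2.5 dB.
Undo the ratio: input overshoot = 2.5 × 6 = 15 dB, giving input = 25.5 dBu.

25.5 dBu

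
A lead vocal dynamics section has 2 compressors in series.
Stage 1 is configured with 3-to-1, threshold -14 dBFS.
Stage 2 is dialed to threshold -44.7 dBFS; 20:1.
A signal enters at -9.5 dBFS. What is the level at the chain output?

Stage 1: 4.5 dB above -14 dBFS, reduced 3:1 to 1.5 dB above → -12.5 dBFS.
Stage 2: overshoot 32.2 dB → 32.2/20 = 1.61 dB → -43.09 dBFS.

-43.09 dBFS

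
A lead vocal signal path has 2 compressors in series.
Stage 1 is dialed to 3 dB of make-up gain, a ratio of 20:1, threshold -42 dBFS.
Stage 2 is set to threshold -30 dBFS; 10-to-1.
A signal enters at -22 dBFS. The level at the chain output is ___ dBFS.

-38 dBFS

Stage 1: -22 dBFS is 20 dB over -42 dBFS; at 20:1 that becomes 1 dB over, giving -41 dBFS; +3 dB make-up → -38 dBFS.
Stage 2: -38 dBFS ≤ -30 dBFS, so stage 2 doesn't engage; output -38 dBFS.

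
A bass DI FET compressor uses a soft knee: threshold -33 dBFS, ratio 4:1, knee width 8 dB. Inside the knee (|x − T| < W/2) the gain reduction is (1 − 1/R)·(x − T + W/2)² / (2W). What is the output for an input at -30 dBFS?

-32.296875 dBFS

x − T + W/2 = -30 − (-33) + 4 = 7.
GR = (1 − 1/4) × 7² / 16 = 0.75 × 49 / 16 = 2.296875 dB.
Output = -30 − 2.296875 = -32.296875 dBFS.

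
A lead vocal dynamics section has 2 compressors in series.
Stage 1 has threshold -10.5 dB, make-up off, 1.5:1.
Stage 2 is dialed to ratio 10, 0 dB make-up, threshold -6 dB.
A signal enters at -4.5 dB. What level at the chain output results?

Stage 1: -4.5 dB is 6 dB over -10.5 dB; at 1.5:1 that becomes 4 dB over, giving -6.5 dB.
Stage 2: below threshold (-6.5 ≤ -6); passes unchanged; output -6.5 dB.

-6.5 dB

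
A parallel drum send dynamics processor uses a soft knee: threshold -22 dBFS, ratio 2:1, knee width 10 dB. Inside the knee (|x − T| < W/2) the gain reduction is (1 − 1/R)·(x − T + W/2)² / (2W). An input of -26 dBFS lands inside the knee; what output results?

-26.025 dBFS

x − T + W/2 = -26 − (-22) + 5 = 1.
GR = (1 − 1/2) × 1² / 20 = 0.5 × 1 / 20 = 0.025 dB.
Output = -26 − 0.025 = -26.025 dBFS.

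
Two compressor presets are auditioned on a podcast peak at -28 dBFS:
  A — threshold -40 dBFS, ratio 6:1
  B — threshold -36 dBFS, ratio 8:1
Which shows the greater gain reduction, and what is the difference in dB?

A: overshoot 12 dB → output overshoot 2 dB → GR 10 dB.
B: overshoot 8 dB → output overshoot 1 dB → GR 7 dB.
A applies 3 dB more gain reduction.

A, by 3 dB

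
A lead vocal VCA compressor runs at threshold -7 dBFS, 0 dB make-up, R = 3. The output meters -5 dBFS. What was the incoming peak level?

Post-compression overshoot = -5 − (-7) = 2 dB.
Undo the ratio: input overshoot = 2 × 3 = 6 dB, giving input = -1 dBFS.

-1 dBFS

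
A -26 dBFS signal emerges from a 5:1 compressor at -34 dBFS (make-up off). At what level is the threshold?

Gain reduction = -26 − (-34) = 8 dB; output overshoot = GR / (R − 1) = 8 / 4 = 2 dB.
Threshold = output − output overshoot = -34 − 2 = -36 dBFS.

-36 dBFS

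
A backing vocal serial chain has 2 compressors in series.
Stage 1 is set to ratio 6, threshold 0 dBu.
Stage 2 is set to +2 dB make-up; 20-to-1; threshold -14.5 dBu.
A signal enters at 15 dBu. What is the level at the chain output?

-11.65 dBu

Stage 1: overshoot 15 dB → 15/6 = 2.5 dB → 2.5 dBu.
Stage 2: 2.5 dBu is 17 dB over -14.5 dBu; at 20:1 that becomes 0.85 dB over, giving -13.65 dBu; +2 dB make-up → -11.65 dBu.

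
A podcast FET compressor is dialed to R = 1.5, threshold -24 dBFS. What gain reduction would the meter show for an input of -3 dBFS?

7 dB

The signal is 21 dB above threshold.
After 1.5:1 compression the overshoot becomes 21/1.5 = 14 dB.
GR = overshoot in − overshoot out = 21 − 14 = 7 dB.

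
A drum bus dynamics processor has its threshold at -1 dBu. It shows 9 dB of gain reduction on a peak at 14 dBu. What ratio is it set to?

Input overshoot = 14 − (-1) = 15 dB.
Output overshoot = 15 − 9 = 6 dB.
Ratio = input overshoot / output overshoot = 15 / 6 = 2.5.

2.5:1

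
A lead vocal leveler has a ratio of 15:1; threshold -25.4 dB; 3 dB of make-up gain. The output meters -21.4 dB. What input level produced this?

-10.4 dB

Before make-up, the level was -21.4 − 3 = -24.4 dB.
That's 1 dB above the -25.4 dB threshold.
Input overshoot = R × output overshoot = 15 dB → input = -25.4 + 15 = -10.4 dB.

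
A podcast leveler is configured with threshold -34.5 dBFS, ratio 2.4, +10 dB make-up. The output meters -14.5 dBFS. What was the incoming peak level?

-10.5 dBFS

Stripping the +10 dB make-up gives -24.5 dBFS at the gain stage.
The compressed level sits -24.5 − (-34.5) = 10 dB over threshold.
Before 2.4:1 compression the overshoot was 10 × 2.4 = 24 dB, so input = -34.5 + 24 = -10.5 dBFS.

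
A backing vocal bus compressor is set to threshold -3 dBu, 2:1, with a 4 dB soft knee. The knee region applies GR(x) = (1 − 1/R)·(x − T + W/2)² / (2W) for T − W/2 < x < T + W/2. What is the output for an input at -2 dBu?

-2.5625 dBu

x − T + W/2 = -2 − (-3) + 2 = 3.
GR = (1 − 1/2) × 3² / 8 = 0.5 × 9 / 8 = 0.5625 dB.
Output = -2 − 0.5625 = -2.5625 dBu.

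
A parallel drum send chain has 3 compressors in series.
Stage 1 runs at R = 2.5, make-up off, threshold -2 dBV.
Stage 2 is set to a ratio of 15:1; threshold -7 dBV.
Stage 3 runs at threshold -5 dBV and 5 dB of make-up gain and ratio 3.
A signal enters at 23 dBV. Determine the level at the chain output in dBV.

-1 dBV

Stage 1: 25 dB above -2 dBV, reduced 2.5:1 to 10 dB above → 8 dBV.
Stage 2: overshoot 15 dB → 15/15 = 1 dB → -6 dBV.
Stage 3: -6 dBV is at or below the -5 dBV threshold — no compression; make-up brings it to -1 dBV.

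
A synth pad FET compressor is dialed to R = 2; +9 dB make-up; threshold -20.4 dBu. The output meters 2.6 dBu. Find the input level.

7.6 dBu

Remove make-up: 2.6 − 9 = -6.4 dBu.
The compressed level sits -6.4 − (-20.4) = 14 dB over threshold.
Before 2:1 compression the overshoot was 14 × 2 = 28 dB, so input = -20.4 + 28 = 7.6 dBu.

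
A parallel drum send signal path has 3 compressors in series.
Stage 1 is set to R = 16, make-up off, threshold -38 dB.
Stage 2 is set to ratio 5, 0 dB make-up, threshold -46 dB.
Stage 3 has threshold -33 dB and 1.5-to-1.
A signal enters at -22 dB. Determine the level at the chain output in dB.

Stage 1: overshoot 16 dB → 16/16 = 1 dB → -37 dB.
Stage 2: overshoot 9 dB → 9/5 = 1.8 dB → -44.2 dB.
Stage 3: -44.2 dB ≤ -33 dB, so stage 3 doesn't engage; output -44.2 dB.

-44.2 dB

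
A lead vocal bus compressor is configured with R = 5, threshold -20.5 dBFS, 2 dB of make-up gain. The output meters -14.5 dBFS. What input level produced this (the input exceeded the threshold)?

Before make-up, the level was -14.5 − 2 = -16.5 dBFS.
The compressed level sits -16.5 − (-20.5) = 4 dB over threshold.
Undo the ratio: input overshoot = 4 × 5 = 20 dB, giving input = -0.5 dBFS.

-0.5 dBFS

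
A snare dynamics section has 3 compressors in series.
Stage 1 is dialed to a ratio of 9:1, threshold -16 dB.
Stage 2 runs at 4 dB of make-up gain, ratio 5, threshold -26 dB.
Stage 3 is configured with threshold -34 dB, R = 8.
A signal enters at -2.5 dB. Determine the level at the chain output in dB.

-32.2125 dB

Stage 1: 13.5 dB above -16 dB, reduced 9:1 to 1.5 dB above → -14.5 dB.
Stage 2: 11.5 dB above -26 dB, reduced 5:1 to 2.3 dB above → -23.7 dB; +4 dB make-up → -19.7 dB.
Stage 3: -19.7 dB is 14.3 dB over -34 dB; at 8:1 that becomes 1.7875 dB over, giving -32.2125 dB.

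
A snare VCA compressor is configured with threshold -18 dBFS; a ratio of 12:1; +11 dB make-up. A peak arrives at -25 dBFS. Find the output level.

-14 dBFS

-25 dBFS is 7 dB below the -18 dBFS threshold, so no gain reduction is applied.
Make-up gain adds 11 dB: -25 + 11 = -14 dBFS.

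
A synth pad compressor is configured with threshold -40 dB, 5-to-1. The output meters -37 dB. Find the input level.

That's 3 dB above the -40 dB threshold.
Undo the ratio: input overshoot = 3 × 5 = 15 dB, giving input = -25 dB.

-25 dB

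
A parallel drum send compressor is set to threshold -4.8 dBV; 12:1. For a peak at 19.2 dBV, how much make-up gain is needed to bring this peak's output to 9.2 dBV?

The peak compresses to -4.8 + 24/12 = -2.8 dBV.
To reach 9.2 dBV requires 9.2 − (-2.8) = 12 dB of make-up.

12 dB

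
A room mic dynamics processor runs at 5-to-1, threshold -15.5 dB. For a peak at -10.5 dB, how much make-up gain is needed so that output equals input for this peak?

4 dB

Overshoot 5 dB → 5/5 = 1 dB after compression, so the compressed level is -15.5 + 1 = -14.5 dB.
Make-up = target − compressed = -10.5 − (-14.5) = 4 dB.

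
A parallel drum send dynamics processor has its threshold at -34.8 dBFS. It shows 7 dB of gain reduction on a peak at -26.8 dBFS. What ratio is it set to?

8:1

Input overshoot = -26.8 − (-34.8) = 8 dB.
Output overshoot = 8 − 7 = 1 dB.
Ratio = input overshoot / output overshoot = 8 / 1 = 8.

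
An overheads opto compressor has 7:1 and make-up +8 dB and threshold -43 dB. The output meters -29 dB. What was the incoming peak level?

-1 dB

Before make-up, the level was -29 − 8 = -37 dB.
Post-compression overshoot = -37 − (-43) = 6 dB.
Input overshoot = R × output overshoot = 42 dB → input = -43 + 42 = -1 dB.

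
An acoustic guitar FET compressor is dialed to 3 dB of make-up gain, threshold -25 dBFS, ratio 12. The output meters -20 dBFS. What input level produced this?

Stripping the +3 dB make-up gives -23 dBFS at the gain stage.
The compressed level sits -23 − (-25) = 2 dB over threshold.
Before 12:1 compression the overshoot was 2 × 12 = 24 dB, so input = -25 + 24 = -1 dBFS.

-1 dBFS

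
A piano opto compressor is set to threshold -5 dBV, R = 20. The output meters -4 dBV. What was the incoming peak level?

15 dBV

The compressed level sits -4 − (-5) = 1 dB over threshold.
Input overshoot = R × output overshoot = 20 dB → input = -5 + 20 = 15 dBV.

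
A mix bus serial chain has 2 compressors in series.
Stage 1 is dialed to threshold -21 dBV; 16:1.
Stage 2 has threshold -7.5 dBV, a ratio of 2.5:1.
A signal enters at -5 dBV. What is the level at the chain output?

Stage 1: 16 dB above -21 dBV, reduced 16:1 to 1 dB above → -20 dBV.
Stage 2: -20 dBV is at or below the -7.5 dBV threshold — no compression; output -20 dBV.

-20 dBV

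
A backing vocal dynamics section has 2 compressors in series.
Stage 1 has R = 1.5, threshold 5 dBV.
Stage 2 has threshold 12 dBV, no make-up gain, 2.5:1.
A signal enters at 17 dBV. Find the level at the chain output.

12.4 dBV

Stage 1: overshoot 12 dB → 12/1.5 = 8 dB → 13 dBV.
Stage 2: 13 dBV is 1 dB over 12 dBV; at 2.5:1 that becomes 0.4 dB over, giving 12.4 dBV.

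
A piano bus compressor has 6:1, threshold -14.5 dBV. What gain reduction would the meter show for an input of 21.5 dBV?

30 dB

The signal is 36 dB above threshold.
After 6:1 compression the overshoot becomes 36/6 = 6 dB.
So the signal is attenuated by 36 − 6 = 30 dB.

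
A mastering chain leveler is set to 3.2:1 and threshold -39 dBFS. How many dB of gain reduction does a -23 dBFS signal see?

-23 dBFS exceeds the threshold by 16 dB.
At 3.2:1, output sits 16/3.2 = 5 dB above threshold.
Gain reduction = 16 − 5 = 11 dB.

11 dB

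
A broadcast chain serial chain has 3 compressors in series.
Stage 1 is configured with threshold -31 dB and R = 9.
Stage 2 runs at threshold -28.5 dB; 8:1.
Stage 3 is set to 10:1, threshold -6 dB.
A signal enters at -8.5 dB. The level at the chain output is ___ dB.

-28.5 dB

Stage 1: overshoot 22.5 dB → 22.5/9 = 2.5 dB → -28.5 dB.
Stage 2: -28.5 dB is at or below the -28.5 dB threshold — no compression; output -28.5 dB.
Stage 3: -28.5 dB ≤ -6 dB, so stage 3 doesn't engage; output -28.5 dB.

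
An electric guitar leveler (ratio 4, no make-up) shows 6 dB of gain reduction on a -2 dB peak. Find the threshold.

Input is 8 dB above T (since output overshoot × R = input overshoot: (-8 − T)·4 = -2 − T gives T = -10 dB).
Check: -10 + (-2 − (-10))/4 = -10 + 2 = -8 dB. ✓

-10 dB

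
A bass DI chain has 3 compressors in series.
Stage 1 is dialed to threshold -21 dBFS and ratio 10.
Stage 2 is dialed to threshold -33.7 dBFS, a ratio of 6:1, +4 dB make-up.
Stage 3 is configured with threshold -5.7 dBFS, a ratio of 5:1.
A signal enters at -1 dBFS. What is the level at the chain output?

Stage 1: overshoot 20 dB → 20/10 = 2 dB → -19 dBFS.
Stage 2: -19 dBFS is 14.7 dB over -33.7 dBFS; at 6:1 that becomes 2.45 dB over, giving -31.25 dBFS; +4 dB make-up → -27.25 dBFS.
Stage 3: -27.25 dBFS ≤ -5.7 dBFS, so stage 3 doesn't engage; output -27.25 dBFS.

-27.25 dBFS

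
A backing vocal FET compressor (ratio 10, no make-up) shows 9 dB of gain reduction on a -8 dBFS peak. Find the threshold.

Input is 10 dB above T (since output overshoot × R = input overshoot: (-17 − T)·10 = -8 − T gives T = -18 dBFS).
Check: -18 + (-8 − (-18))/10 = -18 + 1 = -17 dBFS. ✓

-18 dBFS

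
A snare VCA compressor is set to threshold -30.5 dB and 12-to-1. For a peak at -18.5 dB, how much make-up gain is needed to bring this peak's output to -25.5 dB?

Overshoot 12 dB → 12/12 = 1 dB after compression, so the compressed level is -30.5 + 1 = -29.5 dB.
Make-up = target − compressed = -25.5 − (-29.5) = 4 dB.

4 dB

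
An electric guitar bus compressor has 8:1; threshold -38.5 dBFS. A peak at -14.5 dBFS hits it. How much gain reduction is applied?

21 dB

-14.5 dBFS exceeds the threshold by 24 dB.
A 8:1 ratio leaves 3 dB of that excess.
Gain reduction = 24 − 3 = 21 dB.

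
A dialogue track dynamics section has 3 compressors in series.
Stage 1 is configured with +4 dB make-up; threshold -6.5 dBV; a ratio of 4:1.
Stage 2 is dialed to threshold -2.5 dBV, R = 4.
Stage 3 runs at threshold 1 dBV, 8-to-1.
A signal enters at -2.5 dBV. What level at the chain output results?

Stage 1: 4 dB above -6.5 dBV, reduced 4:1 to 1 dB above → -5.5 dBV; +4 dB make-up → -1.5 dBV.
Stage 2: -1.5 dBV is 1 dB over -2.5 dBV; at 4:1 that becomes 0.25 dB over, giving -2.25 dBV.
Stage 3: -2.25 dBV is at or below the 1 dBV threshold — no compression; output -2.25 dBV.

-2.25 dBV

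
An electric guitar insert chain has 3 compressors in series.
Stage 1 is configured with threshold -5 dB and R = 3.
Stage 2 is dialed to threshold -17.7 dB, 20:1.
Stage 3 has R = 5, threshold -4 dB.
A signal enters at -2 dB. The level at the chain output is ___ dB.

-17.015 dB

Stage 1: 3 dB above -5 dB, reduced 3:1 to 1 dB above → -4 dB.
Stage 2: -4 dB is 13.7 dB over -17.7 dB; at 20:1 that becomes 0.685 dB over, giving -17.015 dB.
Stage 3: -17.015 dB is at or below the -4 dB threshold — no compression; output -17.015 dB.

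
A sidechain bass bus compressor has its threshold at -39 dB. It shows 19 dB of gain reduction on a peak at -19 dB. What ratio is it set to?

Input overshoot = -19 − (-39) = 20 dB.
Output overshoot = 20 − 19 = 1 dB.
Ratio = input overshoot / output overshoot = 20 / 1 = 20.

20:1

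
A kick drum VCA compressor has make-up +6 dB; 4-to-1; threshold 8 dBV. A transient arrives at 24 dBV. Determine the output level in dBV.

Overshoot: 24 − 8 = 16 dB.
4:1 compression reduces that to 16/4 = 4 dB over.
Output = 8 + 4 = 12 dBV; make-up adds 6 dB, giving 18 dBV.

18 dBV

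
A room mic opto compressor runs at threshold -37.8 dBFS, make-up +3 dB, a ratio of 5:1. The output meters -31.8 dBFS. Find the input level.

Before make-up, the level was -31.8 − 3 = -34.8 dBFS.
That's 3 dB above the -37.8 dBFS threshold.
Input overshoot = R × output overshoot = 15 dB → input = -37.8 + 15 = -22.8 dBFS.

-22.8 dBFS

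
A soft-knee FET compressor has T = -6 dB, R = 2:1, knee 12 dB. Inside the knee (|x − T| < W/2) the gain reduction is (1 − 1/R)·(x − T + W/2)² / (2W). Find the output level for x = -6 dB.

-6.75 dB

x − T + W/2 = -6 − (-6) + 6 = 6.
GR = (1 − 1/2) × 6² / 24 = 0.5 × 36 / 24 = 0.75 dB.
Output = -6 − 0.75 = -6.75 dB.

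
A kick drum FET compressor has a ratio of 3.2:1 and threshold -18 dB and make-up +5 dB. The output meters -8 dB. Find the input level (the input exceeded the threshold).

-2 dB

Before make-up, the level was -8 − 5 = -13 dB.
Post-compression overshoot = -13 − (-18) = 5 dB.
Input overshoot = R × output overshoot = 16 dB → input = -18 + 16 = -2 dB.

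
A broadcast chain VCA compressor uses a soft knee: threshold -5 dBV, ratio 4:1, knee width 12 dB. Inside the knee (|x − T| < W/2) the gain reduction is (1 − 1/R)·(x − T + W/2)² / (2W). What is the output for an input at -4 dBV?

-5.53125 dBV

x − T + W/2 = -4 − (-5) + 6 = 7.
GR = (1 − 1/4) × 7² / 24 = 0.75 × 49 / 24 = 1.53125 dB.
Output = -4 − 1.53125 = -5.53125 dBV.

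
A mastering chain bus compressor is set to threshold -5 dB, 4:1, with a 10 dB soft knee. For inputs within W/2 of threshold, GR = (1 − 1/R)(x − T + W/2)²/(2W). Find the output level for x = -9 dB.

-9.0375 dB

x − T + W/2 = -9 − (-5) + 5 = 1.
GR = (1 − 1/4) × 1² / 20 = 0.75 × 1 / 20 = 0.0375 dB.
Output = -9 − 0.0375 = -9.0375 dB.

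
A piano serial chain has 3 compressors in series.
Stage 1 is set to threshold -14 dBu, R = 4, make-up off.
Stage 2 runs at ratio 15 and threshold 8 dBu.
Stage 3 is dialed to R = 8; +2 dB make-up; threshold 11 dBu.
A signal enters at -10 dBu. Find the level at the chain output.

-11 dBu

Stage 1: -10 dBu is 4 dB over -14 dBu; at 4:1 that becomes 1 dB over, giving -13 dBu.
Stage 2: -13 dBu is at or below the 8 dBu threshold — no compression; output -13 dBu.
Stage 3: -13 dBu is at or below the 11 dBu threshold — no compression; make-up brings it to -11 dBu.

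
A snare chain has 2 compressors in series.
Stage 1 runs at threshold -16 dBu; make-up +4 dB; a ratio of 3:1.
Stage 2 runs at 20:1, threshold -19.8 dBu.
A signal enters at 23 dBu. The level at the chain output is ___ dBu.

Stage 1: 23 dBu is 39 dB over -16 dBu; at 3:1 that becomes 13 dB over, giving -3 dBu; +4 dB make-up → 1 dBu.
Stage 2: overshoot 20.8 dB → 20.8/20 = 1.04 dB → -18.76 dBu.

-18.76 dBu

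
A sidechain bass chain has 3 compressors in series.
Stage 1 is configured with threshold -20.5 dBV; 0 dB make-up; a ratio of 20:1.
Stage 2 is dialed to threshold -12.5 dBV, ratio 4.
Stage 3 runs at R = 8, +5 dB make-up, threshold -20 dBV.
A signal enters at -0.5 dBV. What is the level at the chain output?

Stage 1: overshoot 20 dB → 20/20 = 1 dB → -19.5 dBV.
Stage 2: -19.5 dBV is at or below the -12.5 dBV threshold — no compression; output -19.5 dBV.
Stage 3: -19.5 dBV is 0.5 dB over -20 dBV; at 8:1 that becomes 0.0625 dB over, giving -19.9375 dBV; +5 dB make-up → -14.9375 dBV.

-14.9375 dBV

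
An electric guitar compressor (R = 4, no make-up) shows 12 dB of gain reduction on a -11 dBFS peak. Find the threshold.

-27 dBFS

Let T be the threshold. Output overshoot = (input overshoot)/R, so -23 − T = (-11 − T)/4.
4·(-23 − T) = -11 − T → 3·T = -92 − (-11) = -81.
T = -81/3 = -27 dBFS.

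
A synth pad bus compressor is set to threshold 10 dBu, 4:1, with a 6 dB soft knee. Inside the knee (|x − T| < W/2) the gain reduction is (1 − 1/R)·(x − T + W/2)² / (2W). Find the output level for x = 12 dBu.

10.4375 dBu

x − T + W/2 = 12 − 10 + 3 = 5.
GR = (1 − 1/4) × 5² / 12 = 0.75 × 25 / 12 = 1.5625 dB.
Output = 12 − 1.5625 = 10.4375 dBu.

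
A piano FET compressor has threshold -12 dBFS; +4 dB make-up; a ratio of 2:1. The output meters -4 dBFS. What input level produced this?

Remove make-up: -4 − 4 = -8 dBFS.
The compressed level sits -8 − (-12) = 4 dB over threshold.
Before 2:1 compression the overshoot was 4 × 2 = 8 dB, so input = -12 + 8 = -4 dBFS.

-4 dBFS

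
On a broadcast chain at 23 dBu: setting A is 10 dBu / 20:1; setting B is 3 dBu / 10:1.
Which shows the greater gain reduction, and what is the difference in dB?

B, by 5.65 dB

A: 13 dB over, compressed to 0.65 dB over, so 12.35 dB of GR.
B: 20 dB over, compressed to 2 dB over, so 18 dB of GR.
Difference: 5.65 dB in favour of B.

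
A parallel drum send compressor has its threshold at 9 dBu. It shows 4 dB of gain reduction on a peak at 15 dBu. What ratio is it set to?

3:1

Input overshoot = 15 − 9 = 6 dB.
Output overshoot = 6 − 4 = 2 dB.
Ratio = input overshoot / output overshoot = 6 / 2 = 3.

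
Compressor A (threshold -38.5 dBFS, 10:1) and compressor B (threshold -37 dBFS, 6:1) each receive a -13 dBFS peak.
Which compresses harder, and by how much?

A: 25.5 dB over, compressed to 2.55 dB over, so 22.95 dB of GR.
B: 24 dB over, compressed to 4 dB over, so 20 dB of GR.
A reduces 2.95 dB more.

A, by 2.95 dB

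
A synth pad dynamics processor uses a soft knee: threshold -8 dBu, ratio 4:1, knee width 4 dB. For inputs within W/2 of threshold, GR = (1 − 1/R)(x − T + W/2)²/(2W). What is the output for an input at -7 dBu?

-7.84375 dBu

x − T + W/2 = -7 − (-8) + 2 = 3.
GR = (1 − 1/4) × 3² / 8 = 0.75 × 9 / 8 = 0.84375 dB.
Output = -7 − 0.84375 = -7.84375 dBu.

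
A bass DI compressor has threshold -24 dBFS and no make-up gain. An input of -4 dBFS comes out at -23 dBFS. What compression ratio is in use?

Input overshoot = -4 − (-24) = 20 dB; output overshoot = -23 − (-24) = 1 dB.
Ratio = 20 / 1 = 20.

20:1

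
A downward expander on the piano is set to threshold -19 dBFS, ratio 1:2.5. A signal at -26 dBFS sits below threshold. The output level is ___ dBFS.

Undershoot = (-19) − (-26) = 7 dB.
At 1:2.5, that expands to 17.5 dB under threshold.
Output = -19 − 17.5 = -36.5 dBFS.

-36.5 dBFS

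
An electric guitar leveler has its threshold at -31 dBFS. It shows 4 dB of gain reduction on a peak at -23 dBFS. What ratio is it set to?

Input overshoot = -23 − (-31) = 8 dB.
Output overshoot = 8 − 4 = 4 dB.
Ratio = input overshoot / output overshoot = 8 / 4 = 2.

2:1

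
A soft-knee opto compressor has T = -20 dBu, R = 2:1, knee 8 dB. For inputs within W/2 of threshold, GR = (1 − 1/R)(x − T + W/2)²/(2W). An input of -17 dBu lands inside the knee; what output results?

x − T + W/2 = -17 − (-20) + 4 = 7.
GR = (1 − 1/2) × 7² / 16 = 0.5 × 49 / 16 = 1.53125 dB.
Output = -17 − 1.53125 = -18.53125 dBu.

-18.53125 dBu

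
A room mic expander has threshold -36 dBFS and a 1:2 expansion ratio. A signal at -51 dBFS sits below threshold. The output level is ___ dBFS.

-66 dBFS

Below threshold, a 1:2 expander applies gain = (2−1)×(T − x) of attenuation.
(2−1) × 15 = 15 dB, so output = -51 − 15 = -66 dBFS.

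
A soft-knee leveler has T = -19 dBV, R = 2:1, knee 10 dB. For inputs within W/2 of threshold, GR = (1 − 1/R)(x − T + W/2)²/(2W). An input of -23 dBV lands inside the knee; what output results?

-23.025 dBV

x − T + W/2 = -23 − (-19) + 5 = 1.
GR = (1 − 1/2) × 1² / 20 = 0.5 × 1 / 20 = 0.025 dB.
Output = -23 − 0.025 = -23.025 dBV.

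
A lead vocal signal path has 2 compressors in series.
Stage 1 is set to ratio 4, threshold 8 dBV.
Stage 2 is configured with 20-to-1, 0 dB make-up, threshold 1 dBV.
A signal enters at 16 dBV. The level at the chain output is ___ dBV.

1.45 dBV

Stage 1: overshoot 8 dB → 8/4 = 2 dB → 10 dBV.
Stage 2: 9 dB above 1 dBV, reduced 20:1 to 0.45 dB above → 1.45 dBV.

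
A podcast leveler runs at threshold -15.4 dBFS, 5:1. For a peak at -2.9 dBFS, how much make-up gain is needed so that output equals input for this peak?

Without make-up, output = threshold + overshoot/5 = -15.4 + 2.5 = -12.9 dBFS.
Gap to target: 10 dB.

10 dB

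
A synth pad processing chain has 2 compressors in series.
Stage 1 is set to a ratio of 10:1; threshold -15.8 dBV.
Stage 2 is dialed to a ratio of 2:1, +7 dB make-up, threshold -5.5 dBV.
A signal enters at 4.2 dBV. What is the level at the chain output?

-6.8 dBV

Stage 1: 20 dB above -15.8 dBV, reduced 10:1 to 2 dB above → -13.8 dBV.
Stage 2: below threshold (-13.8 ≤ -5.5); passes unchanged; make-up brings it to -6.8 dBV.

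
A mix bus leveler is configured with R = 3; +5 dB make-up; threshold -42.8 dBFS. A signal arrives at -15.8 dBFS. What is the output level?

-28.8 dBFS

Overshoot: -15.8 − (-42.8) = 27 dB.
3:1 compression reduces that to 27/3 = 9 dB over.
That puts the output at -33.8 dBFS; make-up adds 5 dB, giving -28.8 dBFS.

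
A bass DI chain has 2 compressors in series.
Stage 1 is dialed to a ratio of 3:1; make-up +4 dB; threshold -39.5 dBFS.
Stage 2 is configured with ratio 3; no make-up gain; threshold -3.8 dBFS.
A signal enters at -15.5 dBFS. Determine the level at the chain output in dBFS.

Stage 1: -15.5 dBFS is 24 dB over -39.5 dBFS; at 3:1 that becomes 8 dB over, giving -31.5 dBFS; +4 dB make-up → -27.5 dBFS.
Stage 2: -27.5 dBFS is at or below the -3.8 dBFS threshold — no compression; output -27.5 dBFS.

-27.5 dBFS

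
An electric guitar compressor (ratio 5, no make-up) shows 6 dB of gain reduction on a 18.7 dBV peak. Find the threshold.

11.2 dBV

Let T be the threshold. Output overshoot = (input overshoot)/R, so 12.7 − T = (18.7 − T)/5.
5·(12.7 − T) = 18.7 − T → 4·T = 63.5 − 18.7 = 44.8.
T = 44.8/4 = 11.2 dBV.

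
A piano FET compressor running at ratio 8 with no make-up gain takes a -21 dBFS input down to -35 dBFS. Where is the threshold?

-37 dBFS

Let T be the threshold. Output overshoot = (input overshoot)/R, so -35 − T = (-21 − T)/8.
8·(-35 − T) = -21 − T → 7·T = -280 − (-21) = -259.
T = -259/7 = -37 dBFS.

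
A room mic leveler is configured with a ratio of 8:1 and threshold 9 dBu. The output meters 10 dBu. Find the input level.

17 dBu

Post-compression overshoot = 10 − 9 = 1 dB.
Input overshoot = R × output overshoot = 8 dB → input = 9 + 8 = 17 dBu.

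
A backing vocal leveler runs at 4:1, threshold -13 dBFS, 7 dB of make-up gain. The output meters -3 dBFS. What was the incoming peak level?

Stripping the +7 dB make-up gives -10 dBFS at the gain stage.
Post-compression overshoot = -10 − (-13) = 3 dB.
Undo the ratio: input overshoot = 3 × 4 = 12 dB, giving input = -1 dBFS.

-1 dBFS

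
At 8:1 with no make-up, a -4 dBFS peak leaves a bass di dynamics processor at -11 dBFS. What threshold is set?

-12 dBFS

Input is 8 dB above T (since output overshoot × R = input overshoot: (-11 − T)·8 = -4 − T gives T = -12 dBFS).
Check: -12 + (-4 − (-12))/8 = -12 + 1 = -11 dBFS. ✓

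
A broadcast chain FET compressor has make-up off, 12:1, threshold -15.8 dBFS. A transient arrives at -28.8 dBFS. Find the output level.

-28.8 dBFS is 13 dB below the -15.8 dBFS threshold, so no gain reduction is applied.
Output = input = -28.8 dBFS.

-28.8 dBFS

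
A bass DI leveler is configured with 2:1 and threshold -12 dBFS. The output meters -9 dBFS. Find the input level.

The compressed level sits -9 − (-12) = 3 dB over threshold.
Undo the ratio: input overshoot = 3 × 2 = 6 dB, giving input = -6 dBFS.

-6 dBFS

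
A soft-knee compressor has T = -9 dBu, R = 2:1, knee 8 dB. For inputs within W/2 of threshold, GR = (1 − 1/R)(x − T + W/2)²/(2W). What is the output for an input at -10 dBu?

-10.28125 dBu

x − T + W/2 = -10 − (-9) + 4 = 3.
GR = (1 − 1/2) × 3² / 16 = 0.5 × 9 / 16 = 0.28125 dB.
Output = -10 − 0.28125 = -10.28125 dBu.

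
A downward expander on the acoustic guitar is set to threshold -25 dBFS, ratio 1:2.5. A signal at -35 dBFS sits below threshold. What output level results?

The input is 10 dB below the -25 dBFS threshold.
A 1:2.5 expander multiplies undershoot by 2.5: 10 × 2.5 = 25 dB below threshold.
Output = -25 − 25 = -50 dBFS.

-50 dBFS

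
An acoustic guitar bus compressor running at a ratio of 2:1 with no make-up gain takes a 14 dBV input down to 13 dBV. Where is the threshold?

12 dBV

Input is 2 dB above T (since output overshoot × R = input overshoot: (13 − T)·2 = 14 − T gives T = 12 dBV).
Check: 12 + (14 − 12)/2 = 12 + 1 = 13 dBV. ✓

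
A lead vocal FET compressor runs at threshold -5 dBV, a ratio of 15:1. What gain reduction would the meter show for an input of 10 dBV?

14 dB

Overshoot = 10 − (-5) = 15 dB.
A 15:1 ratio leaves 1 dB of that excess.
GR = overshoot in − overshoot out = 15 − 1 = 14 dB.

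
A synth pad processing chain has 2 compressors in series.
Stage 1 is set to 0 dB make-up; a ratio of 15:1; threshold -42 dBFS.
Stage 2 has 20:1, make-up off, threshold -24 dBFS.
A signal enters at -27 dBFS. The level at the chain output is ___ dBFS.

Stage 1: 15 dB above -42 dBFS, reduced 15:1 to 1 dB above → -41 dBFS.
Stage 2: -41 dBFS ≤ -24 dBFS, so stage 2 doesn't engage; output -41 dBFS.

-41 dBFS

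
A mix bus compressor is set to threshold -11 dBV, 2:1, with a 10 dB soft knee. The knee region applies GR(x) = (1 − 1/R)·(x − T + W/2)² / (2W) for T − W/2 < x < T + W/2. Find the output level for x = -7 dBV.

-9.025 dBV

x − T + W/2 = -7 − (-11) + 5 = 9.
GR = (1 − 1/2) × 9² / 20 = 0.5 × 81 / 20 = 2.025 dB.
Output = -7 − 2.025 = -9.025 dBV.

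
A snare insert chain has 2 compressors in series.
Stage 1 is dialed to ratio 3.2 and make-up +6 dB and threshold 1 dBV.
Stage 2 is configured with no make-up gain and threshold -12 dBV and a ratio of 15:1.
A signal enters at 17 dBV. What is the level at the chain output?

-10.4 dBV

Stage 1: 16 dB above 1 dBV, reduced 3.2:1 to 5 dB above → 6 dBV; +6 dB make-up → 12 dBV.
Stage 2: overshoot 24 dB → 24/15 = 1.6 dB → -10.4 dBV.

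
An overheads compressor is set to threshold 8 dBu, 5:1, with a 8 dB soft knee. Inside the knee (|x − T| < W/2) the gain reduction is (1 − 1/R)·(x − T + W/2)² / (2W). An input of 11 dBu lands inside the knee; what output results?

x − T + W/2 = 11 − 8 + 4 = 7.
GR = (1 − 1/5) × 7² / 16 = 0.8 × 49 / 16 = 2.45 dB.
Output = 11 − 2.45 = 8.55 dBu.

8.55 dBu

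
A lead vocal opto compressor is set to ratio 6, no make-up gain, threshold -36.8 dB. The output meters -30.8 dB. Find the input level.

Post-compression overshoot = -30.8 − (-36.8) = 6 dB.
Undo the ratio: input overshoot = 6 × 6 = 36 dB, giving input = -0.8 dB.

-0.8 dB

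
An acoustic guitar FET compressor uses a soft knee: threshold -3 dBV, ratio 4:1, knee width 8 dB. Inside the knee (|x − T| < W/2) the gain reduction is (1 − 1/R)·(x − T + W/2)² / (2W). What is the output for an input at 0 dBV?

-2.296875 dBV

x − T + W/2 = 0 − (-3) + 4 = 7.
GR = (1 − 1/4) × 7² / 16 = 0.75 × 49 / 16 = 2.296875 dB.
Output = 0 − 2.296875 = -2.296875 dBV.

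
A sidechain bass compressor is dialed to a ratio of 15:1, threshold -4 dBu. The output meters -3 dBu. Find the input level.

The compressed level sits -3 − (-4) = 1 dB over threshold.
Input overshoot = R × output overshoot = 15 dB → input = -4 + 15 = 11 dBu.

11 dBu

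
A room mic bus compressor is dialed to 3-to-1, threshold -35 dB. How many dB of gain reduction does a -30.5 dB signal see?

3 dB

-30.5 dB exceeds the threshold by 4.5 dB.
At 3:1, output sits 4.5/3 = 1.5 dB above threshold.
Gain reduction = 4.5 − 1.5 = 3 dB.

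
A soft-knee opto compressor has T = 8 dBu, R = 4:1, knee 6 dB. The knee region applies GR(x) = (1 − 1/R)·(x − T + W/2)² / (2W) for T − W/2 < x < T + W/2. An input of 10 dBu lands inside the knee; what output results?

8.4375 dBu

x − T + W/2 = 10 − 8 + 3 = 5.
GR = (1 − 1/4) × 5² / 12 = 0.75 × 25 / 12 = 1.5625 dB.
Output = 10 − 1.5625 = 8.4375 dBu.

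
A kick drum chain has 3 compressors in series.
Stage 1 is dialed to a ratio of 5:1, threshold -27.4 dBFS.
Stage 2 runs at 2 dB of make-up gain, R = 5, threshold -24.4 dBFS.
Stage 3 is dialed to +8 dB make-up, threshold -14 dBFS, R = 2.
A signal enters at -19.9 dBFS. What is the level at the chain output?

Stage 1: 7.5 dB above -27.4 dBFS, reduced 5:1 to 1.5 dB above → -25.9 dBFS.
Stage 2: -25.9 dBFS is at or below the -24.4 dBFS threshold — no compression; make-up brings it to -23.9 dBFS.
Stage 3: below threshold (-23.9 ≤ -14); passes unchanged; make-up brings it to -15.9 dBFS.

-15.9 dBFS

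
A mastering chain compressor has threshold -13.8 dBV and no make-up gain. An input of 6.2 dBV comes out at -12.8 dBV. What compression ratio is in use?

20:1

Input overshoot = 6.2 − (-13.8) = 20 dB; output overshoot = -12.8 − (-13.8) = 1 dB.
Ratio = 20 / 1 = 20.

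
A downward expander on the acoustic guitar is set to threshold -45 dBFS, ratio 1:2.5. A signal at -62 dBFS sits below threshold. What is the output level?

The input is 17 dB below the -45 dBFS threshold.
A 1:2.5 expander multiplies undershoot by 2.5: 17 × 2.5 = 42.5 dB below threshold.
Output = -45 − 42.5 = -87.5 dBFS.

-87.5 dBFS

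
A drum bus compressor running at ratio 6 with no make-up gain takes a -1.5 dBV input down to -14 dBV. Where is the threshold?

Gain reduction = -1.5 − (-14) = 12.5 dB; output overshoot = GR / (R − 1) = 12.5 / 5 = 2.5 dB.
Threshold = output − output overshoot = -14 − 2.5 = -16.5 dBV.

-16.5 dBV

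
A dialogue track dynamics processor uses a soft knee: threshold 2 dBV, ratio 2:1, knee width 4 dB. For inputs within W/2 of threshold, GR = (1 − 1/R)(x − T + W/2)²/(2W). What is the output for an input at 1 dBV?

0.9375 dBV

x − T + W/2 = 1 − 2 + 2 = 1.
GR = (1 − 1/2) × 1² / 8 = 0.5 × 1 / 8 = 0.0625 dB.
Output = 1 − 0.0625 = 0.9375 dBV.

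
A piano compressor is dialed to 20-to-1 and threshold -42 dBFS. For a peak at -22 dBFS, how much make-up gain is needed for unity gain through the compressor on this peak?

The peak compresses to -42 + 20/20 = -41 dBFS.
To reach -22 dBFS requires -22 − (-41) = 19 dB of make-up.

19 dB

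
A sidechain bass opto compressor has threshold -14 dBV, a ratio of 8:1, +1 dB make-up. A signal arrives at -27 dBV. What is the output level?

-26 dBV

-27 dBV is 13 dB below the -14 dBV threshold, so no gain reduction is applied.
Make-up gain adds 1 dB: -27 + 1 = -26 dBV.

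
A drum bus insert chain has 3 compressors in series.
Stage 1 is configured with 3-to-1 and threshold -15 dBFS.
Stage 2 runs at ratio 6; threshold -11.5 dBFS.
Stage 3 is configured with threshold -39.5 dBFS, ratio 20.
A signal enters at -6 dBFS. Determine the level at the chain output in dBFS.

Stage 1: overshoot 9 dB → 9/3 = 3 dB → -12 dBFS.
Stage 2: below threshold (-12 ≤ -11.5); passes unchanged; output -12 dBFS.
Stage 3: 27.5 dB above -39.5 dBFS, reduced 20:1 to 1.375 dB above → -38.125 dBFS.

-38.125 dBFS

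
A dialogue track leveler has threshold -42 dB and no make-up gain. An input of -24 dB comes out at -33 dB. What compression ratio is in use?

Input overshoot = -24 − (-42) = 18 dB; output overshoot = -33 − (-42) = 9 dB.
Ratio = 18 / 9 = 2.

2:1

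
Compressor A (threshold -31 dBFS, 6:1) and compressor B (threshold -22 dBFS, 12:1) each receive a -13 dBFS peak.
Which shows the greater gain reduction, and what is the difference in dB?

A: overshoot 18 dB → output overshoot 3 dB → GR 15 dB.
B: overshoot 9 dB → output overshoot 0.75 dB → GR 8.25 dB.
A applies 6.75 dB more gain reduction.

A, by 6.75 dB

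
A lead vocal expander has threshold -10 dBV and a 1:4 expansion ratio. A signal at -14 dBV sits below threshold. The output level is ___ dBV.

Undershoot = (-10) − (-14) = 4 dB.
At 1:4, that expands to 16 dB under threshold.
Output = -10 − 16 = -26 dBV.

-26 dBV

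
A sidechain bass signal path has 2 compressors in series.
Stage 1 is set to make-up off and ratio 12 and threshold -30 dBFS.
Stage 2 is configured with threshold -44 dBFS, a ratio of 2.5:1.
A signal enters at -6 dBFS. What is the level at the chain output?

-37.6 dBFS

Stage 1: -6 dBFS is 24 dB over -30 dBFS; at 12:1 that becomes 2 dB over, giving -28 dBFS.
Stage 2: -28 dBFS is 16 dB over -44 dBFS; at 2.5:1 that becomes 6.4 dB over, giving -37.6 dBFS.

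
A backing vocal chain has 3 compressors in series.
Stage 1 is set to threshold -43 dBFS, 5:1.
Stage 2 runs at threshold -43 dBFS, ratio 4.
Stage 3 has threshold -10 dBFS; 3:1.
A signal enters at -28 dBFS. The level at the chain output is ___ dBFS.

-42.25 dBFS

Stage 1: overshoot 15 dB → 15/5 = 3 dB → -40 dBFS.
Stage 2: overshoot 3 dB → 3/4 = 0.75 dB → -42.25 dBFS.
Stage 3: -42.25 dBFS ≤ -10 dBFS, so stage 3 doesn't engage; output -42.25 dBFS.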